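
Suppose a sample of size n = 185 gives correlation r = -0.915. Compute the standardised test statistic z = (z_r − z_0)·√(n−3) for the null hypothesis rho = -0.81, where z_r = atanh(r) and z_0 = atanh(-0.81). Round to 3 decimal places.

z_r = atanh(-0.915) = -1.557411,  z_0 = atanh(-0.81) = -1.127029
SE = 1/√(n−3) = 1/√182 = 0.074125
z = (z_r − z_0)/SE = (-1.557411 − (-1.127029)) / 0.074125 = -0.430382 / 0.074125 = -5.806

-5.806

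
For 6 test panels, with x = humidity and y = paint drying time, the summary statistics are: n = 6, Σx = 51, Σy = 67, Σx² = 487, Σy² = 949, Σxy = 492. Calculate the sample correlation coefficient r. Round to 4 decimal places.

S_xy = nΣxy − ΣxΣy = 6·492 − 51·67 = 2952 − 3417 = -465
S_xx = nΣx² − (Σx)² = 6·487 − 51² = 2922 − 2601 = 321
S_yy = nΣy² − (Σy)² = 6·949 − 67² = 5694 − 4489 = 1205
r = S_xy / √(S_xx·S_yy) = -465 / √(321·1205) = -465 / √386805 = -465 / 621.9365 = -0.7477

-0.7477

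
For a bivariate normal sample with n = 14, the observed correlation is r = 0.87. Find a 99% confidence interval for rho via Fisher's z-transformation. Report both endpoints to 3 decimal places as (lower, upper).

(0.505, 0.971)

z_r = atanh(0.87) = 1.333080;  SE = 1/√(n−3) = 1/√11 = 0.301511
z-limits: 1.333080 ± 2.576·0.301511 = 1.333080 ± 0.776692 = [0.556388, 2.109772]
ρ-limits: (tanh 0.556388, tanh 2.109772) = (0.505, 0.971)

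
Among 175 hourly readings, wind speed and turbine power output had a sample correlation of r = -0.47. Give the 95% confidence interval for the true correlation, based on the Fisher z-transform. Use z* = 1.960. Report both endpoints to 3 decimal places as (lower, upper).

z_r = atanh(-0.47) = -0.510070;  SE = 1/√(n−3) = 1/√172 = 0.076249
z-limits: -0.510070 ± 1.960·0.076249 = -0.510070 ± 0.149448 = [-0.659518, -0.360622]
ρ-limits: (tanh -0.659518, tanh -0.360622) = (-0.578, -0.346)

(-0.578, -0.346)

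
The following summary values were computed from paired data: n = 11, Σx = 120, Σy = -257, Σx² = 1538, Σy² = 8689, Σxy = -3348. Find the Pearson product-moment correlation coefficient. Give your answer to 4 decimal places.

-0.6944

Numerator: nΣxy − (Σx)(Σy) = 11·(-3348) − (120)(-257) = -5988
Denominator: √[(nΣx²−(Σx)²)(nΣy²−(Σy)²)]
  nΣx²−(Σx)² = 11·1538 − 14400 = 2518;  nΣy²−(Σy)² = 11·8689 − 66049 = 29530
  √(2518·29530) = √74356540 = 8623.0238
r = -5988 / 8623.0238 = -0.6944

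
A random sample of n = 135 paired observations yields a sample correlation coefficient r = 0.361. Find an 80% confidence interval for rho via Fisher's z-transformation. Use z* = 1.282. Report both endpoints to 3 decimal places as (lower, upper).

z_r = atanh(0.361) = 0.378035;  SE = 1/√(n−3) = 1/√132 = 0.087039
z-limits: 0.378035 ± 1.282·0.087039 = 0.378035 ± 0.111584 = [0.266451, 0.489619]
ρ-limits: (tanh 0.266451, tanh 0.489619) = (0.260, 0.454)

(0.260, 0.454)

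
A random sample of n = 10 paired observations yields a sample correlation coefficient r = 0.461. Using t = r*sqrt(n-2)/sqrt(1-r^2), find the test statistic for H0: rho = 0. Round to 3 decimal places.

t = r·√(n−2) / √(1−r²) with r = 0.461, n = 10
  = 0.461·√8 / √(1 − 0.212521)
  = 0.461·2.828427 / 0.887400
  = 1.303905 / 0.887400 = 1.469

1.469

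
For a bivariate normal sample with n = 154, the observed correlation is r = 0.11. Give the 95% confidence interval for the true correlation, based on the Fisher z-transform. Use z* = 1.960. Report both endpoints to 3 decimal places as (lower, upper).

Fisher z: z_r = atanh(r) = ½·ln((1+0.11)/(1−0.11)) = 0.110447
SE(z) = 1/√(n−3) = 1/√151 = 0.081379
95% ⇒ z* = 1.960; margin = 1.960·0.081379 = 0.159503
CI on z-scale: (-0.049056, 0.269950)
Back-transform: tanh(-0.049056) = -0.049017, tanh(0.269950) = 0.263578

(-0.049, 0.264)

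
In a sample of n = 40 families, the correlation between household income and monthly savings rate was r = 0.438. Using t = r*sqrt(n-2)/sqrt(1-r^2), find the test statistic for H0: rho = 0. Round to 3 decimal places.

3.003

1 − r² = 1 − 0.191844 = 0.808156;  √(1−r²) = 0.898975
√(n−2) = √38 = 6.164414
t = r·√(n−2)/√(1−r²) = 0.438 · 6.164414 / 0.898975 = 3.003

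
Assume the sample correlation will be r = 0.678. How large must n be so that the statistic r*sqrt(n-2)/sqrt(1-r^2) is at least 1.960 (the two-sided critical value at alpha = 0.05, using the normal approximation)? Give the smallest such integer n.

Need r·√(n−2)/√(1−r²) ≥ 1.960
√(n−2) ≥ 1.960·√(1−0.459684) / 0.678 = 1.960·0.735062 / 0.678 = 2.1250
n−2 ≥ 4.5156  ⇒  n ≥ 6.5156
Smallest integer n = 7

7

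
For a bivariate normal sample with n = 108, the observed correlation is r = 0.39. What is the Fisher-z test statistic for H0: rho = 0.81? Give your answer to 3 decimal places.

-7.329

Fisher z: atanh(0.39) = 0.411800, atanh(0.81) = 1.127029
z = (z_r − z_0)·√(n−3) = (0.411800 − 1.127029)·√105 = -0.715229 · 10.246951 = -7.329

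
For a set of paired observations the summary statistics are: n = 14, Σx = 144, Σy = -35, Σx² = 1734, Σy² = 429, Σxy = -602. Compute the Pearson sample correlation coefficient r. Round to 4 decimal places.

-0.8235

Numerator: nΣxy − (Σx)(Σy) = 14·(-602) − (144)(-35) = -3388
Denominator: √[(nΣx²−(Σx)²)(nΣy²−(Σy)²)]
  nΣx²−(Σx)² = 14·1734 − 20736 = 3540;  nΣy²−(Σy)² = 14·429 − 1225 = 4781
  √(3540·4781) = √16924740 = 4113.9689
r = -3388 / 4113.9689 = -0.8235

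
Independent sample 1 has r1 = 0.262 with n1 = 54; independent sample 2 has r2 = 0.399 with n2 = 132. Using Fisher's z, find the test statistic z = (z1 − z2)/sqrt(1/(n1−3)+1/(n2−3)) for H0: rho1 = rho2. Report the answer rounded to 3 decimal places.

Fisher z-transforms: z1 = atanh(0.262) = 0.268255, z2 = atanh(0.399) = 0.422459; difference d = -0.154204
Var(d) = 1/51 + 1/129 = 0.0196078 + 0.0077519 = 0.0273597
z = d/√Var(d) = -0.154204 / √0.0273597 = -0.154204 / 0.165408 = -0.932

-0.932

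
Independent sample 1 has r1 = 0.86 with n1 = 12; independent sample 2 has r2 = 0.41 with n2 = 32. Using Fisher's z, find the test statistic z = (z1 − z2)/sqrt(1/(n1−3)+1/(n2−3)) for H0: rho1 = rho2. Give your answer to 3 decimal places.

z1 = atanh(0.86) = 1.293345,  z2 = atanh(0.41) = 0.435611
SE = √(1/(n1−3) + 1/(n2−3)) = √(1/9 + 1/29) = √(0.1111111 + 0.0344828) = √0.1455939 = 0.381568
z = (z1 − z2)/SE = (1.293345 − 0.435611) / 0.381568 = 0.857734 / 0.381568 = 2.248

2.248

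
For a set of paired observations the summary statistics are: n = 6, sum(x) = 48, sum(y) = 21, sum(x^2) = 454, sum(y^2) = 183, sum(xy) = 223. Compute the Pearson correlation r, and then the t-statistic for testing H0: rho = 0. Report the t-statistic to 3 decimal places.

Numerator: nΣxy − (Σx)(Σy) = 6·223 − (48)(21) = 330
Denominator: √[(nΣx²−(Σx)²)(nΣy²−(Σy)²)]
  nΣx²−(Σx)² = 6·454 − 2304 = 420;  nΣy²−(Σy)² = 6·183 − 441 = 657
  √(420·657) = √275940 = 525.2999
r = 330 / 525.2999 = 0.6282
t = r·√(n−2)/√(1−r²) = 0.6282·√4 / √(1−0.394635) = 1.256400 / 0.778052 = 1.615

1.615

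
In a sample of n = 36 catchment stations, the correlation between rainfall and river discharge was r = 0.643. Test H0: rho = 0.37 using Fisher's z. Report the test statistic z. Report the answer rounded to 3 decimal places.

2.153

z_r = atanh(0.643) = 0.763272,  z_0 = atanh(0.37) = 0.388423
SE = 1/√(n−3) = 1/√33 = 0.174078
z = (z_r − z_0)/SE = (0.763272 − 0.388423) / 0.174078 = 0.374849 / 0.174078 = 2.153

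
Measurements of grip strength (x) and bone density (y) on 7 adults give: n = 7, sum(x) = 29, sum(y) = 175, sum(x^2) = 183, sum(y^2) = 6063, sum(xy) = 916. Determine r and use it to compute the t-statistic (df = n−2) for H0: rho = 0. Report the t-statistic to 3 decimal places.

1.619

Numerator: nΣxy − (Σx)(Σy) = 7·916 − (29)(175) = 1337
Denominator: √[(nΣx²−(Σx)²)(nΣy²−(Σy)²)]
  nΣx²−(Σx)² = 7·183 − 841 = 440;  nΣy²−(Σy)² = 7·6063 − 30625 = 11816
  √(440·11816) = √5199040 = 2280.1403
r = 1337 / 2280.1403 = 0.5864
t = r·√(n−2)/√(1−r²) = 0.5864·√5 / √(1−0.343865) = 1.311230 / 0.810022 = 1.619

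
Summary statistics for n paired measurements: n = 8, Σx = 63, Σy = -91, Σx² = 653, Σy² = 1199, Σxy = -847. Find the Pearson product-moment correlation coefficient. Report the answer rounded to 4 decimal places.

-0.8131

Numerator: nΣxy − (Σx)(Σy) = 8·(-847) − (63)(-91) = -1043
Denominator: √[(nΣx²−(Σx)²)(nΣy²−(Σy)²)]
  nΣx²−(Σx)² = 8·653 − 3969 = 1255;  nΣy²−(Σy)² = 8·1199 − 8281 = 1311
  √(1255·1311) = √1645305 = 1282.6944
r = -1043 / 1282.6944 = -0.8131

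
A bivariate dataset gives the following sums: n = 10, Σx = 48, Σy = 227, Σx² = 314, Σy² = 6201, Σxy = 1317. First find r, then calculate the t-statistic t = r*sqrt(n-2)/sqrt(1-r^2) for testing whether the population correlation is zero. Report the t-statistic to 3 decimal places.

3.394

Numerator: nΣxy − (Σx)(Σy) = 10·1317 − (48)(227) = 2274
Denominator: √[(nΣx²−(Σx)²)(nΣy²−(Σy)²)]
  nΣx²−(Σx)² = 10·314 − 2304 = 836;  nΣy²−(Σy)² = 10·6201 − 51529 = 10481
  √(836·10481) = √8762116 = 2960.0872
r = 2274 / 2960.0872 = 0.7682
t = r·√(n−2)/√(1−r²) = 0.7682·√8 / √(1−0.590131) = 2.172798 / 0.640210 = 3.394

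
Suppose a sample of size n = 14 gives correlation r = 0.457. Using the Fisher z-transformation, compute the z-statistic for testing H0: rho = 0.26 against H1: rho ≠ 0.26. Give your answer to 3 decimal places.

0.754

z_r = atanh(0.457) = 0.493513,  z_0 = atanh(0.26) = 0.266108
SE = 1/√(n−3) = 1/√11 = 0.301511
z = (z_r − z_0)/SE = (0.493513 − 0.266108) / 0.301511 = 0.227405 / 0.301511 = 0.754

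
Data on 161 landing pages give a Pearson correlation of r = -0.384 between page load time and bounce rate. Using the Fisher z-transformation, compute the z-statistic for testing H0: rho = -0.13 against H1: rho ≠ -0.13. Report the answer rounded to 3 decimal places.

-3.444

z_r = atanh(-0.384) = -0.404743,  z_0 = atanh(-0.13) = -0.130740
SE = 1/√(n−3) = 1/√158 = 0.079556
z = (z_r − z_0)/SE = (-0.404743 − (-0.130740)) / 0.079556 = -0.274003 / 0.079556 = -3.444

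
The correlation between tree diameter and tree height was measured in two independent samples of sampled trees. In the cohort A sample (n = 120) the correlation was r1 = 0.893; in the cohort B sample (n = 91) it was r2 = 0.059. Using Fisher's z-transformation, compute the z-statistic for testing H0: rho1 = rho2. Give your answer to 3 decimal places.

Fisher z-transforms: z1 = atanh(0.893) = 1.436545, z2 = atanh(0.059) = 0.059069; difference d = 1.377476
Var(d) = 1/117 + 1/88 = 0.0085470 + 0.0113636 = 0.0199106
z = d/√Var(d) = 1.377476 / √0.0199106 = 1.377476 / 0.141105 = 9.762

9.762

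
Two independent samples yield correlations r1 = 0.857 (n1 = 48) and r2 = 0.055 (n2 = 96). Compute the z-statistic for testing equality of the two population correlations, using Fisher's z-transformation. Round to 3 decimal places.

6.756

z1 = atanh(0.857) = 1.281936,  z2 = atanh(0.055) = 0.055056
SE = √(1/(n1−3) + 1/(n2−3)) = √(1/45 + 1/93) = √(0.0222222 + 0.0107527) = √0.0329749 = 0.181590
z = (z1 − z2)/SE = (1.281936 − 0.055056) / 0.181590 = 1.226880 / 0.181590 = 6.756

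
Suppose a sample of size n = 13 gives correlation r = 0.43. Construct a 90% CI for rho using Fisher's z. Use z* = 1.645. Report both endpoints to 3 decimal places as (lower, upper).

(-0.060, 0.753)

Fisher z: z_r = atanh(r) = ½·ln((1+0.43)/(1−0.43)) = 0.459897
SE(z) = 1/√(n−3) = 1/√10 = 0.316228
90% ⇒ z* = 1.645; margin = 1.645·0.316228 = 0.520195
CI on z-scale: (-0.060298, 0.980092)
Back-transform: tanh(-0.060298) = -0.060225, tanh(0.980092) = 0.753106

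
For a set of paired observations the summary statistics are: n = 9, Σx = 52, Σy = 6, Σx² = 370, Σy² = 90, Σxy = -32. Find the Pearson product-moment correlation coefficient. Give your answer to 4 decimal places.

Numerator: nΣxy − (Σx)(Σy) = 9·(-32) − (52)(6) = -600
Denominator: √[(nΣx²−(Σx)²)(nΣy²−(Σy)²)]
  nΣx²−(Σx)² = 9·370 − 2704 = 626;  nΣy²−(Σy)² = 9·90 − 36 = 774
  √(626·774) = √484524 = 696.0776
r = -600 / 696.0776 = -0.8620

-0.8620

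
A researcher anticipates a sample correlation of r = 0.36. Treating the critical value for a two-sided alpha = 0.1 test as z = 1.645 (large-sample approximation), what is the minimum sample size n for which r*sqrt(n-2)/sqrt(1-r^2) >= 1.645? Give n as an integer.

21

Need r·√(n−2)/√(1−r²) ≥ 1.645
√(n−2) ≥ 1.645·√(1−0.1296) / 0.36 = 1.645·0.932952 / 0.36 = 4.2631
n−2 ≥ 18.1740  ⇒  n ≥ 20.1740
Smallest integer n = 21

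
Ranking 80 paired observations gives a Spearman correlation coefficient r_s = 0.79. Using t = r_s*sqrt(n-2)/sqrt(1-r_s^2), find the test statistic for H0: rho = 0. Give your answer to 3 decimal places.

t = r_s·√(n−2) / √(1−r_s²) with r_s = 0.79, n = 80
  = 0.79·√78 / √(1 − 0.6241)
  = 0.79·8.831761 / 0.613107
  = 6.977091 / 0.613107 = 11.380

11.380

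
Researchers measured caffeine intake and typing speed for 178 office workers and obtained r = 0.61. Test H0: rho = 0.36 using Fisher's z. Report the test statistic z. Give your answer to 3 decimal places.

4.392

z_r = atanh(0.61) = 0.708921,  z_0 = atanh(0.36) = 0.376886
SE = 1/√(n−3) = 1/√175 = 0.075593
z = (z_r − z_0)/SE = (0.708921 − 0.376886) / 0.075593 = 0.332035 / 0.075593 = 4.392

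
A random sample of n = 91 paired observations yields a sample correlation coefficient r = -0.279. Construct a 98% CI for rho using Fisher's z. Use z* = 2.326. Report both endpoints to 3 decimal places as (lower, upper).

(-0.489, -0.039)

z_r = atanh(-0.279) = -0.286597;  SE = 1/√(n−3) = 1/√88 = 0.106600
z-limits: -0.286597 ± 2.326·0.106600 = -0.286597 ± 0.247952 = [-0.534549, -0.038645]
ρ-limits: (tanh -0.534549, tanh -0.038645) = (-0.489, -0.039)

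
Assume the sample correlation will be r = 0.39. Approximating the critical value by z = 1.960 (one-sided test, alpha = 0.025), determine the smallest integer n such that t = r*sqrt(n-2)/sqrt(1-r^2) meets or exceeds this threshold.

r√(n−2)/√(1−r²) ≥ 1.960  ⇔  n−2 ≥ (1.960)²·(1−r²)/r²
(1−r²)/r² = (1−0.1521)/0.1521 = 5.5746
n ≥ 2 + 3.8416·5.5746 = 2 + 21.4154 = 23.4154
⌈23.4154⌉ = 24

24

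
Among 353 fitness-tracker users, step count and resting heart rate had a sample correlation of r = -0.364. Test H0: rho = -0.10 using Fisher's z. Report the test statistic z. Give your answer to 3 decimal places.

Fisher z: atanh(-0.364) = -0.381489, atanh(-0.10) = -0.100335
z = (z_r − z_0)·√(n−3) = (-0.381489 − (-0.100335))·√350 = -0.281154 · 18.708287 = -5.260

-5.260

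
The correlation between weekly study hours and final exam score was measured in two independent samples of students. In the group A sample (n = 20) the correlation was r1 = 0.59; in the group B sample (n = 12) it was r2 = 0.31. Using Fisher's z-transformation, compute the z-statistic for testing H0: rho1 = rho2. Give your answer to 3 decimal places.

0.866

Fisher z-transforms: z1 = atanh(0.59) = 0.677666, z2 = atanh(0.31) = 0.320545; difference d = 0.357121
Var(d) = 1/17 + 1/9 = 0.0588235 + 0.1111111 = 0.1699346
z = d/√Var(d) = 0.357121 / √0.1699346 = 0.357121 / 0.412231 = 0.866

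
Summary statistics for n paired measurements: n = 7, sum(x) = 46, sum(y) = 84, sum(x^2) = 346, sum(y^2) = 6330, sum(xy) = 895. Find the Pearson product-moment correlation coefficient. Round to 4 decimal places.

0.7111

Numerator: nΣxy − (Σx)(Σy) = 7·895 − (46)(84) = 2401
Denominator: √[(nΣx²−(Σx)²)(nΣy²−(Σy)²)]
  nΣx²−(Σx)² = 7·346 − 2116 = 306;  nΣy²−(Σy)² = 7·6330 − 7056 = 37254
  √(306·37254) = √11399724 = 3376.3477
r = 2401 / 3376.3477 = 0.7111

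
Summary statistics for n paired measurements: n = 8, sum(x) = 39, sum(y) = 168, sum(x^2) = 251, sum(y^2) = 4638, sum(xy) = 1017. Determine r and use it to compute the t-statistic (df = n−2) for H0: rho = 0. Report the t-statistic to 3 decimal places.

2.880

S_xy = nΣxy − ΣxΣy = 8·1017 − 39·168 = 8136 − 6552 = 1584
S_xx = nΣx² − (Σx)² = 8·251 − 39² = 2008 − 1521 = 487
S_yy = nΣy² − (Σy)² = 8·4638 − 168² = 37104 − 28224 = 8880
r = S_xy / √(S_xx·S_yy) = 1584 / √(487·8880) = 1584 / √4324560 = 1584 / 2079.5576 = 0.7617
t = r·√(n−2)/√(1−r²) = 0.7617·√6 / √(1−0.580187) = 1.865776 / 0.647930 = 2.880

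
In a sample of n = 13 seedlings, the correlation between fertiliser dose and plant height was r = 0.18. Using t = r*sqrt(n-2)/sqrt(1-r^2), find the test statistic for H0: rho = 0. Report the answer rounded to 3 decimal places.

1 − r² = 1 − 0.0324 = 0.9676;  √(1−r²) = 0.983667
√(n−2) = √11 = 3.316625
t = r·√(n−2)/√(1−r²) = 0.18 · 3.316625 / 0.983667 = 0.607

0.607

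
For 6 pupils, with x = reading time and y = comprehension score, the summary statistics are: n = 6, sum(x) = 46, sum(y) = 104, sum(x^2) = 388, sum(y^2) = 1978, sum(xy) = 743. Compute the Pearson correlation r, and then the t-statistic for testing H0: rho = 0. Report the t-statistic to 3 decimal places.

Numerator: nΣxy − (Σx)(Σy) = 6·743 − (46)(104) = -326
Denominator: √[(nΣx²−(Σx)²)(nΣy²−(Σy)²)]
  nΣx²−(Σx)² = 6·388 − 2116 = 212;  nΣy²−(Σy)² = 6·1978 − 10816 = 1052
  √(212·1052) = √223024 = 472.2542
r = -326 / 472.2542 = -0.6903
t = r·√(n−2)/√(1−r²) = -0.6903·√4 / √(1−0.476514) = -1.380600 / 0.723523 = -1.908

-1.908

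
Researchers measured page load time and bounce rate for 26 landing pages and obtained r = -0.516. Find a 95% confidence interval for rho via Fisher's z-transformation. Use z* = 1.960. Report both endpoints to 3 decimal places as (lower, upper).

(-0.753, -0.161)

z_r = atanh(-0.516) = -0.570873;  SE = 1/√(n−3) = 1/√23 = 0.208514
z-limits: -0.570873 ± 1.960·0.208514 = -0.570873 ± 0.408687 = [-0.979560, -0.162186]
ρ-limits: (tanh -0.979560, tanh -0.162186) = (-0.753, -0.161)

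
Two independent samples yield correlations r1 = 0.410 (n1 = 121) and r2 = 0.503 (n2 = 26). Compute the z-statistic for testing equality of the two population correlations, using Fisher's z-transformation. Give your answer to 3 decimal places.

-0.516

Fisher z-transforms: z1 = atanh(0.410) = 0.435611, z2 = atanh(0.503) = 0.553314; difference d = -0.117703
Var(d) = 1/118 + 1/23 = 0.0084746 + 0.0434783 = 0.0519529
z = d/√Var(d) = -0.117703 / √0.0519529 = -0.117703 / 0.227932 = -0.516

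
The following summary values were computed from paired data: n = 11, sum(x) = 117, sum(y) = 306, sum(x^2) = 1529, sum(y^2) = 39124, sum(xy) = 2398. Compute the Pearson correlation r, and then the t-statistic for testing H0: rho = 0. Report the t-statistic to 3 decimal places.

-0.910

Numerator: nΣxy − (Σx)(Σy) = 11·2398 − (117)(306) = -9424
Denominator: √[(nΣx²−(Σx)²)(nΣy²−(Σy)²)]
  nΣx²−(Σx)² = 11·1529 − 13689 = 3130;  nΣy²−(Σy)² = 11·39124 − 93636 = 336728
  √(3130·336728) = √1053958640 = 32464.7292
r = -9424 / 32464.7292 = -0.2903
t = r·√(n−2)/√(1−r²) = -0.2903·√9 / √(1−0.084274) = -0.870900 / 0.956936 = -0.910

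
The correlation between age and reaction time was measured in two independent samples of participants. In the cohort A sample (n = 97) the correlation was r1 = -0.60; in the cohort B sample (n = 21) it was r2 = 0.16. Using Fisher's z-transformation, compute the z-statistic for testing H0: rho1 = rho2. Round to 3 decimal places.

Fisher z-transforms: z1 = atanh(-0.60) = -0.693147, z2 = atanh(0.16) = 0.161387; difference d = -0.854534
Var(d) = 1/94 + 1/18 = 0.0106383 + 0.0555556 = 0.0661939
z = d/√Var(d) = -0.854534 / √0.0661939 = -0.854534 / 0.257282 = -3.321

-3.321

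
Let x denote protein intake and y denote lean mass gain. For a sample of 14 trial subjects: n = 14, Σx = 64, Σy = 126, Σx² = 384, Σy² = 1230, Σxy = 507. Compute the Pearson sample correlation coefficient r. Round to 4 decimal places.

-0.7365

Numerator: nΣxy − (Σx)(Σy) = 14·507 − (64)(126) = -966
Denominator: √[(nΣx²−(Σx)²)(nΣy²−(Σy)²)]
  nΣx²−(Σx)² = 14·384 − 4096 = 1280;  nΣy²−(Σy)² = 14·1230 − 15876 = 1344
  √(1280·1344) = √1720320 = 1311.6097
r = -966 / 1311.6097 = -0.7365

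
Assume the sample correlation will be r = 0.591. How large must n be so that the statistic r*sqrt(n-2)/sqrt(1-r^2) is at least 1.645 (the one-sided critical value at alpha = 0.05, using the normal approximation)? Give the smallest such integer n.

r√(n−2)/√(1−r²) ≥ 1.645  ⇔  n−2 ≥ (1.645)²·(1−r²)/r²
(1−r²)/r² = (1−0.349281)/0.349281 = 1.8630
n ≥ 2 + 2.706025·1.8630 = 2 + 5.0413 = 7.0413
⌈7.0413⌉ = 8

8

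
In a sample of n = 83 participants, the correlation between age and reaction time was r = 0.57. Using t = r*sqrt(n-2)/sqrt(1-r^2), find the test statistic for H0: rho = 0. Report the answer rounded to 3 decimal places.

t = r·√(n−2) / √(1−r²) with r = 0.57, n = 83
  = 0.57·√81 / √(1 − 0.3249)
  = 0.57·9.000000 / 0.821645
  = 5.130000 / 0.821645 = 6.244

6.244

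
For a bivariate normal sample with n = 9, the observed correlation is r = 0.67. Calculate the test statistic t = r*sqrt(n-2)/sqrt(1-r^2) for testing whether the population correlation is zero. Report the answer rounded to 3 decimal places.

t = r·√(n−2) / √(1−r²) with r = 0.67, n = 9
  = 0.67·√7 / √(1 − 0.4489)
  = 0.67·2.645751 / 0.742361
  = 1.772653 / 0.742361 = 2.388

2.388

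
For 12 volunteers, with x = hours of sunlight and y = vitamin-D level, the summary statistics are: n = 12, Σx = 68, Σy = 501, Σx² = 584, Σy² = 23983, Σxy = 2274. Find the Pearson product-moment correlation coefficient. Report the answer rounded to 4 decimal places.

Numerator: nΣxy − (Σx)(Σy) = 12·2274 − (68)(501) = -6780
Denominator: √[(nΣx²−(Σx)²)(nΣy²−(Σy)²)]
  nΣx²−(Σx)² = 12·584 − 4624 = 2384;  nΣy²−(Σy)² = 12·23983 − 251001 = 36795
  √(2384·36795) = √87719280 = 9365.8571
r = -6780 / 9365.8571 = -0.7239

-0.7239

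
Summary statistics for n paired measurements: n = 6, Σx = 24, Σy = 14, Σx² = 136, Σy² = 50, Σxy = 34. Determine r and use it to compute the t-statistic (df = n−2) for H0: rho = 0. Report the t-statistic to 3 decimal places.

-3.041

Numerator: nΣxy − (Σx)(Σy) = 6·34 − (24)(14) = -132
Denominator: √[(nΣx²−(Σx)²)(nΣy²−(Σy)²)]
  nΣx²−(Σx)² = 6·136 − 576 = 240;  nΣy²−(Σy)² = 6·50 − 196 = 104
  √(240·104) = √24960 = 157.9873
r = -132 / 157.9873 = -0.8355
t = r·√(n−2)/√(1−r²) = -0.8355·√4 / √(1−0.698060) = -1.671000 / 0.549491 = -3.041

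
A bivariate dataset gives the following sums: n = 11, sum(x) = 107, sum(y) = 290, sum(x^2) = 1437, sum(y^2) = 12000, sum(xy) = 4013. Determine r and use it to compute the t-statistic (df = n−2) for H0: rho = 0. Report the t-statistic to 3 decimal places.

Numerator: nΣxy − (Σx)(Σy) = 11·4013 − (107)(290) = 13113
Denominator: √[(nΣx²−(Σx)²)(nΣy²−(Σy)²)]
  nΣx²−(Σx)² = 11·1437 − 11449 = 4358;  nΣy²−(Σy)² = 11·12000 − 84100 = 47900
  √(4358·47900) = √208748200 = 14448.1210
r = 13113 / 14448.1210 = 0.9076
t = r·√(n−2)/√(1−r²) = 0.9076·√9 / √(1−0.823738) = 2.722800 / 0.419836 = 6.485

6.485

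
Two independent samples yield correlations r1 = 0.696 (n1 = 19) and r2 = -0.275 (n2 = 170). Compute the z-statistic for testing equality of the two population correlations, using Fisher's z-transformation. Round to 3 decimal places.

4.363

Fisher z-transforms: z1 = atanh(0.696) = 0.859500, z2 = atanh(-0.275) = -0.282265; difference d = 1.141765
Var(d) = 1/16 + 1/167 = 0.0625000 + 0.0059880 = 0.0684880
z = d/√Var(d) = 1.141765 / √0.0684880 = 1.141765 / 0.261702 = 4.363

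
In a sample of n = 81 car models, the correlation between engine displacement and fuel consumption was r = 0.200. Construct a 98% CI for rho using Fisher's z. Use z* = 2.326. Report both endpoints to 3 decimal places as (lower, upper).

(-0.061, 0.435)

Fisher z: z_r = atanh(r) = ½·ln((1+0.200)/(1−0.200)) = 0.202733
SE(z) = 1/√(n−3) = 1/√78 = 0.113228
98% ⇒ z* = 2.326; margin = 2.326·0.113228 = 0.263368
CI on z-scale: (-0.060635, 0.466101)
Back-transform: tanh(-0.060635) = -0.060561, tanh(0.466101) = 0.435044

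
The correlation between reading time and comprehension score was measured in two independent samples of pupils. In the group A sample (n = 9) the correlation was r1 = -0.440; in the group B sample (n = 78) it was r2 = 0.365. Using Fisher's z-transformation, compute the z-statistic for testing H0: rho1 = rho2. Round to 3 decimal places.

Fisher z-transforms: z1 = atanh(-0.440) = -0.472231, z2 = atanh(0.365) = 0.382642; difference d = -0.854873
Var(d) = 1/6 + 1/75 = 0.1666667 + 0.0133333 = 0.1800000
z = d/√Var(d) = -0.854873 / √0.1800000 = -0.854873 / 0.424264 = -2.015

-2.015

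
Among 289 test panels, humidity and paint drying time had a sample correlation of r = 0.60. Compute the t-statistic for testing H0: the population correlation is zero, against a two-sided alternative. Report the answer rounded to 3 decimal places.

12.706

1 − r² = 1 − 0.3600 = 0.6400;  √(1−r²) = 0.800000
√(n−2) = √287 = 16.941074
t = r·√(n−2)/√(1−r²) = 0.60 · 16.941074 / 0.800000 = 12.706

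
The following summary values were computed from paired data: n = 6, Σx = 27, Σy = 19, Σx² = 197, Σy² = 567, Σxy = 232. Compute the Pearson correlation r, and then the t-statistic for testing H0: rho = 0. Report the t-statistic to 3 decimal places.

2.260

S_xy = nΣxy − ΣxΣy = 6·232 − 27·19 = 1392 − 513 = 879
S_xx = nΣx² − (Σx)² = 6·197 − 27² = 1182 − 729 = 453
S_yy = nΣy² − (Σy)² = 6·567 − 19² = 3402 − 361 = 3041
r = S_xy / √(S_xx·S_yy) = 879 / √(453·3041) = 879 / √1377573 = 879 / 1173.7006 = 0.7489
t = r·√(n−2)/√(1−r²) = 0.7489·√4 / √(1−0.560851) = 1.497800 / 0.662683 = 2.260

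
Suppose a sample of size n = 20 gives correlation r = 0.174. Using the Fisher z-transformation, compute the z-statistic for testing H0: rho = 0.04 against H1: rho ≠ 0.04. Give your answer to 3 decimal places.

0.560

Fisher z: atanh(0.174) = 0.175789, atanh(0.04) = 0.040021
z = (z_r − z_0)·√(n−3) = (0.175789 − 0.040021)·√17 = 0.135768 · 4.123106 = 0.560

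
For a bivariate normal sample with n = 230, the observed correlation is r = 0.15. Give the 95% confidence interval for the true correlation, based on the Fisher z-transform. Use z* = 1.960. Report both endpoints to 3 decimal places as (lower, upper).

(0.021, 0.274)

z_r = atanh(0.15) = 0.151140;  SE = 1/√(n−3) = 1/√227 = 0.066372
z-limits: 0.151140 ± 1.960·0.066372 = 0.151140 ± 0.130089 = [0.021051, 0.281229]
ρ-limits: (tanh 0.021051, tanh 0.281229) = (0.021, 0.274)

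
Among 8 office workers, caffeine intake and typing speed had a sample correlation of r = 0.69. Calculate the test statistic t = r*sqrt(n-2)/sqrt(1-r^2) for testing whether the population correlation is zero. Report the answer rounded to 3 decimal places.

t = r·√(n−2) / √(1−r²) with r = 0.69, n = 8
  = 0.69·√6 / √(1 − 0.4761)
  = 0.69·2.449490 / 0.723809
  = 1.690148 / 0.723809 = 2.335

2.335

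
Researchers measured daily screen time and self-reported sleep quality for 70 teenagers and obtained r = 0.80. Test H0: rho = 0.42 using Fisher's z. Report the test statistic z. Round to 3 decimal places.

5.328

Fisher z: atanh(0.80) = 1.098612, atanh(0.42) = 0.447692
z = (z_r − z_0)·√(n−3) = (1.098612 − 0.447692)·√67 = 0.650920 · 8.185353 = 5.328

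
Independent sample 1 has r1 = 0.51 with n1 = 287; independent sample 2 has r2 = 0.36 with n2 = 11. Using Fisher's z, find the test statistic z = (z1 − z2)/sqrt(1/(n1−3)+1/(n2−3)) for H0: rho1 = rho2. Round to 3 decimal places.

z1 = atanh(0.51) = 0.562730,  z2 = atanh(0.36) = 0.376886
SE = √(1/(n1−3) + 1/(n2−3)) = √(1/284 + 1/8) = √(0.0035211 + 0.1250000) = √0.1285211 = 0.358498
z = (z1 − z2)/SE = (0.562730 − 0.376886) / 0.358498 = 0.185844 / 0.358498 = 0.518

0.518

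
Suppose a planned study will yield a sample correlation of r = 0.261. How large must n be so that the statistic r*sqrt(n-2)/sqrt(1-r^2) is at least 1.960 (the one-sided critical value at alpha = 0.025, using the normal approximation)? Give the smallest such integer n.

r√(n−2)/√(1−r²) ≥ 1.960  ⇔  n−2 ≥ (1.960)²·(1−r²)/r²
(1−r²)/r² = (1−0.068121)/0.068121 = 13.6798
n ≥ 2 + 3.8416·13.6798 = 2 + 52.5523 = 54.5523
⌈54.5523⌉ = 55

55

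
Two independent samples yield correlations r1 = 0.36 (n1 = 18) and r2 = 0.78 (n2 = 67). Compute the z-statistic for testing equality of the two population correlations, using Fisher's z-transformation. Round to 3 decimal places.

-2.330

Fisher z-transforms: z1 = atanh(0.36) = 0.376886, z2 = atanh(0.78) = 1.045371; difference d = -0.668485
Var(d) = 1/15 + 1/64 = 0.0666667 + 0.0156250 = 0.0822917
z = d/√Var(d) = -0.668485 / √0.0822917 = -0.668485 / 0.286865 = -2.330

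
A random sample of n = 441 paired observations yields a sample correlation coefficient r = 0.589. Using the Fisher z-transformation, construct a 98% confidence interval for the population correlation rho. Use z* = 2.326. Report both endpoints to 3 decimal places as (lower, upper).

(0.512, 0.657)

z_r = atanh(0.589) = 0.676133;  SE = 1/√(n−3) = 1/√438 = 0.047782
z-limits: 0.676133 ± 2.326·0.047782 = 0.676133 ± 0.111141 = [0.564992, 0.787274]
ρ-limits: (tanh 0.564992, tanh 0.787274) = (0.512, 0.657)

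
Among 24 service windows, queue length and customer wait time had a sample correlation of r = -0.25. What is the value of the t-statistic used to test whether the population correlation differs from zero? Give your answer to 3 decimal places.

-1.211

1 − r² = 1 − 0.0625 = 0.9375;  √(1−r²) = 0.968246
√(n−2) = √22 = 4.690416
t = r·√(n−2)/√(1−r²) = -0.25 · 4.690416 / 0.968246 = -1.211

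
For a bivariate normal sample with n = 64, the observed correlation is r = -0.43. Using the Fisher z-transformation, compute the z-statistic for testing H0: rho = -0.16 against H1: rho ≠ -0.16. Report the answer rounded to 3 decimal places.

-2.331

z_r = atanh(-0.43) = -0.459897,  z_0 = atanh(-0.16) = -0.161387
SE = 1/√(n−3) = 1/√61 = 0.128037
z = (z_r − z_0)/SE = (-0.459897 − (-0.161387)) / 0.128037 = -0.298510 / 0.128037 = -2.331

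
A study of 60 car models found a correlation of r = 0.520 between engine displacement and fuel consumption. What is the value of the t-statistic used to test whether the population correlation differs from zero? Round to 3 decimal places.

1 − r² = 1 − 0.270400 = 0.729600;  √(1−r²) = 0.854166
√(n−2) = √58 = 7.615773
t = r·√(n−2)/√(1−r²) = 0.520 · 7.615773 / 0.854166 = 4.636

4.636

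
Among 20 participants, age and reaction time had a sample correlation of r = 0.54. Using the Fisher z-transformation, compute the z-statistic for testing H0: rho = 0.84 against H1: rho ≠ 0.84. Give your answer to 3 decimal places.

Fisher z: atanh(0.54) = 0.604156, atanh(0.84) = 1.221174
z = (z_r − z_0)·√(n−3) = (0.604156 − 1.221174)·√17 = -0.617018 · 4.123106 = -2.544

-2.544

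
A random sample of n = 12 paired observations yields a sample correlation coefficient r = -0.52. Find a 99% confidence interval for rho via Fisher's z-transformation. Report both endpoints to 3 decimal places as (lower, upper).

z_r = atanh(-0.52) = -0.576340;  SE = 1/√(n−3) = 1/√9 = 0.333333
z-limits: -0.576340 ± 2.576·0.333333 = -0.576340 ± 0.858666 = [-1.435006, 0.282326]
ρ-limits: (tanh -1.435006, tanh 0.282326) = (-0.893, 0.275)

(-0.893, 0.275)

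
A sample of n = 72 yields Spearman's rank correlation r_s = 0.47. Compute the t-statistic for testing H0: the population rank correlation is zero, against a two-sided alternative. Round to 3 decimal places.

4.455

t = r_s·√(n−2) / √(1−r_s²) with r_s = 0.47, n = 72
  = 0.47·√70 / √(1 − 0.2209)
  = 0.47·8.366600 / 0.882666
  = 3.932302 / 0.882666 = 4.455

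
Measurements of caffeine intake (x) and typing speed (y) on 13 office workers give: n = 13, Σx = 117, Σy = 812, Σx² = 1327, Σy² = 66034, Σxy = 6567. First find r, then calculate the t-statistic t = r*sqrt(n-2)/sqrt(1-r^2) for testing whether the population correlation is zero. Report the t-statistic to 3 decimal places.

Numerator: nΣxy − (Σx)(Σy) = 13·6567 − (117)(812) = -9633
Denominator: √[(nΣx²−(Σx)²)(nΣy²−(Σy)²)]
  nΣx²−(Σx)² = 13·1327 − 13689 = 3562;  nΣy²−(Σy)² = 13·66034 − 659344 = 199098
  √(3562·199098) = √709187076 = 26630.5666
r = -9633 / 26630.5666 = -0.3617
t = r·√(n−2)/√(1−r²) = -0.3617·√11 / √(1−0.130827) = -1.199623 / 0.932294 = -1.287

-1.287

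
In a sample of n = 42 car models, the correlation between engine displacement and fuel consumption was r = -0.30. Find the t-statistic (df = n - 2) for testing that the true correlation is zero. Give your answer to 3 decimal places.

1 − r² = 1 − 0.0900 = 0.9100;  √(1−r²) = 0.953939
√(n−2) = √40 = 6.324555
t = r·√(n−2)/√(1−r²) = -0.30 · 6.324555 / 0.953939 = -1.989

-1.989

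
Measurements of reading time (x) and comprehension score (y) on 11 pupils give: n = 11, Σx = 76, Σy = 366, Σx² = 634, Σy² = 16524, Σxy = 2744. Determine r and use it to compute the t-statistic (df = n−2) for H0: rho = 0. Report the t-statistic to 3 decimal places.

Numerator: nΣxy − (Σx)(Σy) = 11·2744 − (76)(366) = 2368
Denominator: √[(nΣx²−(Σx)²)(nΣy²−(Σy)²)]
  nΣx²−(Σx)² = 11·634 − 5776 = 1198;  nΣy²−(Σy)² = 11·16524 − 133956 = 47808
  √(1198·47808) = √57273984 = 7567.9577
r = 2368 / 7567.9577 = 0.3129
t = r·√(n−2)/√(1−r²) = 0.3129·√9 / √(1−0.097906) = 0.938700 / 0.949786 = 0.988

0.988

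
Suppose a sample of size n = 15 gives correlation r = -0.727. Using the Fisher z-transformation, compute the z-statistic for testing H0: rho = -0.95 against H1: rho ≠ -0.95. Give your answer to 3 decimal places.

Fisher z: atanh(-0.727) = -0.922335, atanh(-0.95) = -1.831781
z = (z_r − z_0)·√(n−3) = (-0.922335 − (-1.831781))·√12 = 0.909446 · 3.464102 = 3.150

3.150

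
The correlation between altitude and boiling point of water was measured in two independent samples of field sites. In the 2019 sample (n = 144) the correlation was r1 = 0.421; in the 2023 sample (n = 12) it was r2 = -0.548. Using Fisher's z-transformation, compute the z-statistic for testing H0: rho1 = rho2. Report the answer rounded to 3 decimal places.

3.096

Fisher z-transforms: z1 = atanh(0.421) = 0.448907, z2 = atanh(-0.548) = -0.615518; difference d = 1.064425
Var(d) = 1/141 + 1/9 = 0.0070922 + 0.1111111 = 0.1182033
z = d/√Var(d) = 1.064425 / √0.1182033 = 1.064425 / 0.343807 = 3.096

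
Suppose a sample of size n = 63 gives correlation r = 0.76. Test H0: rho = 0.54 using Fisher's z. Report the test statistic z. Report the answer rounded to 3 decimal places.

3.037

Fisher z: atanh(0.76) = 0.996215, atanh(0.54) = 0.604156
z = (z_r − z_0)·√(n−3) = (0.996215 − 0.604156)·√60 = 0.392059 · 7.745967 = 3.037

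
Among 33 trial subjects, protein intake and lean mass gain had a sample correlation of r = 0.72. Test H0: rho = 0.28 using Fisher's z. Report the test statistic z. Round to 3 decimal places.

Fisher z: atanh(0.72) = 0.907645, atanh(0.28) = 0.287682
z = (z_r − z_0)·√(n−3) = (0.907645 − 0.287682)·√30 = 0.619963 · 5.477226 = 3.396

3.396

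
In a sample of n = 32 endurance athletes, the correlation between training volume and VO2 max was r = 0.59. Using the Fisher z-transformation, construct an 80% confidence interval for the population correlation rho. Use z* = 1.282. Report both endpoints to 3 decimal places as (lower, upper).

(0.413, 0.724)

z_r = atanh(0.59) = 0.677666;  SE = 1/√(n−3) = 1/√29 = 0.185695
z-limits: 0.677666 ± 1.282·0.185695 = 0.677666 ± 0.238061 = [0.439605, 0.915727]
ρ-limits: (tanh 0.439605, tanh 0.915727) = (0.413, 0.724)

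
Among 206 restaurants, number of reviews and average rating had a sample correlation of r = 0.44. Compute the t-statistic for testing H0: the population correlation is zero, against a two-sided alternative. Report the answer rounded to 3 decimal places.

t = r·√(n−2) / √(1−r²) with r = 0.44, n = 206
  = 0.44·√204 / √(1 − 0.1936)
  = 0.44·14.282857 / 0.897998
  = 6.284457 / 0.897998 = 6.998

6.998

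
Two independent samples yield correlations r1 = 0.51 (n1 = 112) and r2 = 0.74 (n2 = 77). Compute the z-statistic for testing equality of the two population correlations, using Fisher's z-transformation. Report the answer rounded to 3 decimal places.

Fisher z-transforms: z1 = atanh(0.51) = 0.562730, z2 = atanh(0.74) = 0.950479; difference d = -0.387749
Var(d) = 1/109 + 1/74 = 0.0091743 + 0.0135135 = 0.0226878
z = d/√Var(d) = -0.387749 / √0.0226878 = -0.387749 / 0.150625 = -2.574

-2.574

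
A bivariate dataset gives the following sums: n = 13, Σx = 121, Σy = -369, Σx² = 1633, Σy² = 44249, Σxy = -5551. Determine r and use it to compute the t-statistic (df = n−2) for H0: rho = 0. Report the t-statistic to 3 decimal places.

Numerator: nΣxy − (Σx)(Σy) = 13·(-5551) − (121)(-369) = -27514
Denominator: √[(nΣx²−(Σx)²)(nΣy²−(Σy)²)]
  nΣx²−(Σx)² = 13·1633 − 14641 = 6588;  nΣy²−(Σy)² = 13·44249 − 136161 = 439076
  √(6588·439076) = √2892632688 = 53783.2008
r = -27514 / 53783.2008 = -0.5116
t = r·√(n−2)/√(1−r²) = -0.5116·√11 / √(1−0.261735) = -1.696785 / 0.859223 = -1.975

-1.975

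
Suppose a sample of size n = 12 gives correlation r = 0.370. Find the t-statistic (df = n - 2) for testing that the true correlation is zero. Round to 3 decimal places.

1.259

1 − r² = 1 − 0.136900 = 0.863100;  √(1−r²) = 0.929032
√(n−2) = √10 = 3.162278
t = r·√(n−2)/√(1−r²) = 0.370 · 3.162278 / 0.929032 = 1.259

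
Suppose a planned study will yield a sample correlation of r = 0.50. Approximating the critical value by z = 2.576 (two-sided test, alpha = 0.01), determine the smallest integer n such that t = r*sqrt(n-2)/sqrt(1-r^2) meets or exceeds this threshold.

Need r·√(n−2)/√(1−r²) ≥ 2.576
√(n−2) ≥ 2.576·√(1−0.2500) / 0.50 = 2.576·0.866025 / 0.50 = 4.4618
n−2 ≥ 19.9077  ⇒  n ≥ 21.9077
Smallest integer n = 22

22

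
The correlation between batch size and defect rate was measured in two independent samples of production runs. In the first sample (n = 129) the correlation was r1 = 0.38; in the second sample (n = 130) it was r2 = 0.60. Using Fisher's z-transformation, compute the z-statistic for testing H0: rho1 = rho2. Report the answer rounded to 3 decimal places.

-2.331

z1 = atanh(0.38) = 0.400060,  z2 = atanh(0.60) = 0.693147
SE = √(1/(n1−3) + 1/(n2−3)) = √(1/126 + 1/127) = √(0.0079365 + 0.0078740) = √0.0158105 = 0.125740
z = (z1 − z2)/SE = (0.400060 − 0.693147) / 0.125740 = -0.293087 / 0.125740 = -2.331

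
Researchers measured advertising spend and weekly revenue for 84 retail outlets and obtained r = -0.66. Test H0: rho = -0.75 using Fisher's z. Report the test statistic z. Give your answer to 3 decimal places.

1.621

z_r = atanh(-0.66) = -0.792814,  z_0 = atanh(-0.75) = -0.972955
SE = 1/√(n−3) = 1/√81 = 0.111111
z = (z_r − z_0)/SE = (-0.792814 − (-0.972955)) / 0.111111 = 0.180141 / 0.111111 = 1.621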